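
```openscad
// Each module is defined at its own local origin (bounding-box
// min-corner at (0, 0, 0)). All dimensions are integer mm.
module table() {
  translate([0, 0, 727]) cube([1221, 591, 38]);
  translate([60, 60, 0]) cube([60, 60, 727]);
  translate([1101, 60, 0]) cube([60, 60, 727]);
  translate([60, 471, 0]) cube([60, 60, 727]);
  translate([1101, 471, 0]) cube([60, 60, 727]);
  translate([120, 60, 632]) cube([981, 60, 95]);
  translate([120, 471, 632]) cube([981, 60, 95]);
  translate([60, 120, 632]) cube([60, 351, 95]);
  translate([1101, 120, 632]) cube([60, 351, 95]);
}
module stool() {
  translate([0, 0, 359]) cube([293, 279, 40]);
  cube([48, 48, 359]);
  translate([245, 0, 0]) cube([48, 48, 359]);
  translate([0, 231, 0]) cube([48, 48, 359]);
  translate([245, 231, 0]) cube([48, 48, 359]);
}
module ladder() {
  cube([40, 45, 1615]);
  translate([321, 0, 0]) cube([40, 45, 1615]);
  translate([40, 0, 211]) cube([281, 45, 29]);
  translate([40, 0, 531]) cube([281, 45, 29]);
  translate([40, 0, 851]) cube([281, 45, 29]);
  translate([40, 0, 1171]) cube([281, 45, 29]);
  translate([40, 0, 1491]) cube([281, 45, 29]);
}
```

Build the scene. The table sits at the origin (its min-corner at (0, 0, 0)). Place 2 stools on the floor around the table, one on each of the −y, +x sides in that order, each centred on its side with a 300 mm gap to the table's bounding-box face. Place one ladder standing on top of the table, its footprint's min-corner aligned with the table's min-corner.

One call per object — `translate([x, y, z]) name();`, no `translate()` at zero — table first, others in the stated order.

table();
translate([464, -579, 0]) stool();
translate([1521, 156, 0]) stool();
translate([0, 0, 765]) ladder();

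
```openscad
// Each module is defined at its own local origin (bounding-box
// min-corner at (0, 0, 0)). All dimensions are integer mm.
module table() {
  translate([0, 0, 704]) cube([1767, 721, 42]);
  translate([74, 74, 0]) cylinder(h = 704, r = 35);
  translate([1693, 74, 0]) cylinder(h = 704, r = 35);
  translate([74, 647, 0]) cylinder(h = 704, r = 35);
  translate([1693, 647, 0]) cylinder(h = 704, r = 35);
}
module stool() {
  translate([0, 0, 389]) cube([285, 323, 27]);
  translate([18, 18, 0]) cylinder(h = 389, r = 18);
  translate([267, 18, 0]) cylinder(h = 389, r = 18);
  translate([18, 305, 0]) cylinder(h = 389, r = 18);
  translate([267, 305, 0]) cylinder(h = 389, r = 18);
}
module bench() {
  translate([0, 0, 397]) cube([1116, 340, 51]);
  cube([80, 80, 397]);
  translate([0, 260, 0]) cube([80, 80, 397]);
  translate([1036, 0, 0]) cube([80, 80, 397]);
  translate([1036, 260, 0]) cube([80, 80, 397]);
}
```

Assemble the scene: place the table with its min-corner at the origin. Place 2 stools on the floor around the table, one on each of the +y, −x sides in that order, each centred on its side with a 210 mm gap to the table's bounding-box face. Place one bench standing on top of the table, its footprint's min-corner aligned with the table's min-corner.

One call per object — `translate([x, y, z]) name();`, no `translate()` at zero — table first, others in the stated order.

table();
translate([741, 931, 0]) stool();
translate([-495, 199, 0]) stool();
translate([0, 0, 746]) bench();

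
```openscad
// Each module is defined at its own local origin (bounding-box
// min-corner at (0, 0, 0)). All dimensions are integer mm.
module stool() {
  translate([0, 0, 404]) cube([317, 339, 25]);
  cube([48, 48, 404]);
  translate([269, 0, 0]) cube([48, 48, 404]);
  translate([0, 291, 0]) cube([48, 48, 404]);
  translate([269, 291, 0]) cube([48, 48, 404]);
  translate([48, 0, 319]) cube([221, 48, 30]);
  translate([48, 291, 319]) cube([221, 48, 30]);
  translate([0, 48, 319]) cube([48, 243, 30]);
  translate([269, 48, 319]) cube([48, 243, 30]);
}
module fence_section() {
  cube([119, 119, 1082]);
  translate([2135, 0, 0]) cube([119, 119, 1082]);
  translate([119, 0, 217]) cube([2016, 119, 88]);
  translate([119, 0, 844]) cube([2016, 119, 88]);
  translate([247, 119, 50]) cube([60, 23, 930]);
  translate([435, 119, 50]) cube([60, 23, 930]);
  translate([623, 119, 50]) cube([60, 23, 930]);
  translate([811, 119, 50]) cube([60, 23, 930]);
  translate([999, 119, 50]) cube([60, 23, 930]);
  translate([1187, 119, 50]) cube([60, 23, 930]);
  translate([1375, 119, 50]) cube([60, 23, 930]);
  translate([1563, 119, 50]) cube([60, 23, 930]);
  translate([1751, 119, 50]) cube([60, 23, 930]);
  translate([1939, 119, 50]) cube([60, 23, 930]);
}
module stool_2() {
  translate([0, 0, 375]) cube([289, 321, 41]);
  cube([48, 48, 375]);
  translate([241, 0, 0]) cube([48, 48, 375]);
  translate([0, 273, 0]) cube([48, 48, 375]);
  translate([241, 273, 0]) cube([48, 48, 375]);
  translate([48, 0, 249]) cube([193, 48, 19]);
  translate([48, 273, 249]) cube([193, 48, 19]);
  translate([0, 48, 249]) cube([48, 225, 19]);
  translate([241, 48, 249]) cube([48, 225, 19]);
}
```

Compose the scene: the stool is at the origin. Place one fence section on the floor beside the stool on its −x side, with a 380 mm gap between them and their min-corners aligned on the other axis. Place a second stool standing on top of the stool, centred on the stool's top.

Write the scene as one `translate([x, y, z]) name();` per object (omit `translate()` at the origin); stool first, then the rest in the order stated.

stool();
translate([-2634, 0, 0]) fence_section();
translate([14, 9, 429]) stool_2();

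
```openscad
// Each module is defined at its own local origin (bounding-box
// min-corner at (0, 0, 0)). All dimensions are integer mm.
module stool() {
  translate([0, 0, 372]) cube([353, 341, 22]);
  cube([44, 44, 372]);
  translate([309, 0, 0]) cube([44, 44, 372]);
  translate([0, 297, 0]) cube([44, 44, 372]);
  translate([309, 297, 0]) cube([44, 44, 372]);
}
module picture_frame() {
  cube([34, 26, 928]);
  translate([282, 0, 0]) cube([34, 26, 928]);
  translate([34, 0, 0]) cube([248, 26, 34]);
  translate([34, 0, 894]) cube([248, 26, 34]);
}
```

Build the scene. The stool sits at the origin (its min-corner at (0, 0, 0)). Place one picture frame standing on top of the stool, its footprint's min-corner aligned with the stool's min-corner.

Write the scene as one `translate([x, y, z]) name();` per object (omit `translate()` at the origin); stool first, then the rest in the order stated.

stool();
translate([0, 0, 394]) picture_frame();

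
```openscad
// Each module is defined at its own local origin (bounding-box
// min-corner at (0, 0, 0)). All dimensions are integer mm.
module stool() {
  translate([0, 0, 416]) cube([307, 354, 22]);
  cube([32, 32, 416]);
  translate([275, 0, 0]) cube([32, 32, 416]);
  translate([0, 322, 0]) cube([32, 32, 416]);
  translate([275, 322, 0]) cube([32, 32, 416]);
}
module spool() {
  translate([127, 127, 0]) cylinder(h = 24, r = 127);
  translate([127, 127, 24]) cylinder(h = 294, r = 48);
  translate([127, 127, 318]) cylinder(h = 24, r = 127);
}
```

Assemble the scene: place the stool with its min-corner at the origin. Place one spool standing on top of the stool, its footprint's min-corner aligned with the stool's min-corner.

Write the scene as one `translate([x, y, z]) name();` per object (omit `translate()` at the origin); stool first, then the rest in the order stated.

stool();
translate([0, 0, 438]) spool();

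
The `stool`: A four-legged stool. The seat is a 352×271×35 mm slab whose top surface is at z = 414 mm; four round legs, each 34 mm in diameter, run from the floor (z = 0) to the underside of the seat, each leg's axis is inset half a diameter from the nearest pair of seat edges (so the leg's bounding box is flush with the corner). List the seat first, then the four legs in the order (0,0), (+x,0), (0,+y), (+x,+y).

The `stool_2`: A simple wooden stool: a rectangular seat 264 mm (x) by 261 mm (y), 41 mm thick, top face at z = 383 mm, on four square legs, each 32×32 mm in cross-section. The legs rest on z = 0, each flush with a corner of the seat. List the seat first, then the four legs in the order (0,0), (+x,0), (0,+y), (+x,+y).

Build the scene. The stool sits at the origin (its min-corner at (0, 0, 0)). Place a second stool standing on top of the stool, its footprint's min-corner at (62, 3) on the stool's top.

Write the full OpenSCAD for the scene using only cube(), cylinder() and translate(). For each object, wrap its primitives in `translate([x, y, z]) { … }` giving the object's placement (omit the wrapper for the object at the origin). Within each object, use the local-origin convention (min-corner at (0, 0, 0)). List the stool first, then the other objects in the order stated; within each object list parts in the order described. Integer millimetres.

translate([0, 0, 379]) cube([352, 271, 35]);
translate([17, 17, 0]) cylinder(h = 379, r = 17);
translate([335, 17, 0]) cylinder(h = 379, r = 17);
translate([17, 254, 0]) cylinder(h = 379, r = 17);
translate([335, 254, 0]) cylinder(h = 379, r = 17);
translate([62, 3, 414]) {
  translate([0, 0, 342]) cube([264, 261, 41]);
  cube([32, 32, 342]);
  translate([232, 0, 0]) cube([32, 32, 342]);
  translate([0, 229, 0]) cube([32, 32, 342]);
  translate([232, 229, 0]) cube([32, 32, 342]);
}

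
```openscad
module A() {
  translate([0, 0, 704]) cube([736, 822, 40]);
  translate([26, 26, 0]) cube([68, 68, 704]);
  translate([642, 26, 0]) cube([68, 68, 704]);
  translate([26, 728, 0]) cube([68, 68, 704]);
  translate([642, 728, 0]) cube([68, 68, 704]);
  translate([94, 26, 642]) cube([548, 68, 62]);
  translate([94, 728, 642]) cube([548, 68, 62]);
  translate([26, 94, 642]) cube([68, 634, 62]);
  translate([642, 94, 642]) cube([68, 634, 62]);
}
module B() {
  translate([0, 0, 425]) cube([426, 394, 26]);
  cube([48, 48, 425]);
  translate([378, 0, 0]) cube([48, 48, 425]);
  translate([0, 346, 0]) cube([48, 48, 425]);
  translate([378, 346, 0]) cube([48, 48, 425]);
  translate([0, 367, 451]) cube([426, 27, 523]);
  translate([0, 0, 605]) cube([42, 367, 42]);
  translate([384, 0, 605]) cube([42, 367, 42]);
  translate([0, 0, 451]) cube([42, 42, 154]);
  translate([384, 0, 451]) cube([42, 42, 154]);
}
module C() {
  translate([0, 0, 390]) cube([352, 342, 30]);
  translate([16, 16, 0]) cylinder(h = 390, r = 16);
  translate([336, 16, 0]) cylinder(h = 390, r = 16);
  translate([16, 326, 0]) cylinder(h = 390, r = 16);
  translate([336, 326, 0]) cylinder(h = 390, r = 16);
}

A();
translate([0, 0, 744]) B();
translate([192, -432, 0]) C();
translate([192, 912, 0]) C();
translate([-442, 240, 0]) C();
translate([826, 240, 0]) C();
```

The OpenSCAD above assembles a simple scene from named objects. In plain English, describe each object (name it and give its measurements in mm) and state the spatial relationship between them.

A is a table with a 736×822 mm rectangular top, 40 mm thick, top surface at z = 744 mm, supported by four 68×68 mm square legs, each inset 26 mm from the nearest pair of top edges, running from the floor. Four apron rails, 68 mm thick and 62 mm tall, run between adjacent legs with their top edges flush with the underside of the top and their outer faces flush with the legs' outer faces.

B is a chair: 426×394 mm seat, 26 mm thick, top at z = 451 mm, on four 48 mm square corner legs flush with the seat edges. A 27 mm thick backrest slab spans the full seat width, extending 523 mm above the seat top, its back face flush with the seat's +y edge. Two armrests of 42×42 mm section run along each side from the seat's front edge to the front of the backrest, top faces 196 mm above the seat top and outer faces flush with the seat's x-edges; a 42×42 mm post under the front of each armrest stands on the seat at the front corner.

C is a four-legged stool. The seat is a 352×342×30 mm slab whose top surface is at z = 420 mm; four round legs, each 32 mm in diameter, run from the floor (z = 0) to the underside of the seat, each leg's axis is inset half a diameter from the nearest pair of seat edges (so the leg's bounding box is flush with the corner).

The chair is on top of the table. Four stools sit around the table at the −y, +y, −x, +x sides.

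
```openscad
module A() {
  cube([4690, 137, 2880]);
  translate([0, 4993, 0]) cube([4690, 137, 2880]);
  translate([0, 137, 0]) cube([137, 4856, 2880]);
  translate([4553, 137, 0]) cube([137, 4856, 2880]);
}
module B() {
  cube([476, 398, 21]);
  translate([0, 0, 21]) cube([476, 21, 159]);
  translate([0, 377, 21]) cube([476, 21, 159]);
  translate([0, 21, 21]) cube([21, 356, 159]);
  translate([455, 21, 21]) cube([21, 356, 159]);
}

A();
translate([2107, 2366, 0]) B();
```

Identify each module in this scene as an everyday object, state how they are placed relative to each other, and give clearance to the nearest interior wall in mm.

Clearances: x = 1970, y = 2229; minimum 1970 mm.

A is a house frame. B is an open box. The open box sits inside the house frame, centred. The clearance to the nearest interior wall is 1970 mm.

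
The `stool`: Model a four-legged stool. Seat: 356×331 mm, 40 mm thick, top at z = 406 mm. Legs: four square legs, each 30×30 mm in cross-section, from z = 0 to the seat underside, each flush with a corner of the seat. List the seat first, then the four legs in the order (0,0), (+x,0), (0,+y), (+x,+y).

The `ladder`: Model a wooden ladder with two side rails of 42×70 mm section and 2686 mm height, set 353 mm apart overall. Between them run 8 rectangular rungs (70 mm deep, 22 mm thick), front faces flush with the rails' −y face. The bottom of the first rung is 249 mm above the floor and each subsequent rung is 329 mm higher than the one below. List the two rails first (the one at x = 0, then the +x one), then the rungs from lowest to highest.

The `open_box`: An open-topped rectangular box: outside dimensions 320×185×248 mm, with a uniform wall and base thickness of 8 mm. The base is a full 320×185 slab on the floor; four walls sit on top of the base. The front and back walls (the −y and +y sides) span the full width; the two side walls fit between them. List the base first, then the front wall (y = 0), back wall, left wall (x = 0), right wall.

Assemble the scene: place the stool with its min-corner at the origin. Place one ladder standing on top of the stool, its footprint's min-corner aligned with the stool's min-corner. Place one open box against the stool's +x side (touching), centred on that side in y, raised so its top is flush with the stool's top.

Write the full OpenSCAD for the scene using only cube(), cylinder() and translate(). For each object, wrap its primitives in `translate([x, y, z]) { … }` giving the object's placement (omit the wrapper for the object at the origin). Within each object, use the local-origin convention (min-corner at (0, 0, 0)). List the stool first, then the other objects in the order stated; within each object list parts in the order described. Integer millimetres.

translate([0, 0, 366]) cube([356, 331, 40]);
cube([30, 30, 366]);
translate([326, 0, 0]) cube([30, 30, 366]);
translate([0, 301, 0]) cube([30, 30, 366]);
translate([326, 301, 0]) cube([30, 30, 366]);
translate([0, 0, 406]) {
  cube([42, 70, 2686]);
  translate([311, 0, 0]) cube([42, 70, 2686]);
  translate([42, 0, 249]) cube([269, 70, 22]);
  translate([42, 0, 578]) cube([269, 70, 22]);
  translate([42, 0, 907]) cube([269, 70, 22]);
  translate([42, 0, 1236]) cube([269, 70, 22]);
  translate([42, 0, 1565]) cube([269, 70, 22]);
  translate([42, 0, 1894]) cube([269, 70, 22]);
  translate([42, 0, 2223]) cube([269, 70, 22]);
  translate([42, 0, 2552]) cube([269, 70, 22]);
}
translate([356, 73, 158]) {
  cube([320, 185, 8]);
  translate([0, 0, 8]) cube([320, 8, 240]);
  translate([0, 177, 8]) cube([320, 8, 240]);
  translate([0, 8, 8]) cube([8, 169, 240]);
  translate([312, 8, 8]) cube([8, 169, 240]);
}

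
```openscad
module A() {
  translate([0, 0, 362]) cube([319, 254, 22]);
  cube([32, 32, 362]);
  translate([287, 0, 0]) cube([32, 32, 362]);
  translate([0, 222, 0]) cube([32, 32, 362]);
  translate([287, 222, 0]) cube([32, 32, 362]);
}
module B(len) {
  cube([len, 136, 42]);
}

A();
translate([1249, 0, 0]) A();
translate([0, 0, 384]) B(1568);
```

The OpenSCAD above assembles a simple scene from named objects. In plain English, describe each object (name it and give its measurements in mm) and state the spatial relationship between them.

A is a simple wooden stool: a rectangular seat 319 mm (x) by 254 mm (y), 22 mm thick, top face at z = 384 mm, on four square legs, each 32×32 mm in cross-section. The legs rest on z = 0, each flush with a corner of the seat.

B is a rectangular beam 1568 mm long (x), 136 mm deep (y), 42 mm thick (z).

The beam spans the tops of two stools placed 930 mm apart, resting at z = 384 mm.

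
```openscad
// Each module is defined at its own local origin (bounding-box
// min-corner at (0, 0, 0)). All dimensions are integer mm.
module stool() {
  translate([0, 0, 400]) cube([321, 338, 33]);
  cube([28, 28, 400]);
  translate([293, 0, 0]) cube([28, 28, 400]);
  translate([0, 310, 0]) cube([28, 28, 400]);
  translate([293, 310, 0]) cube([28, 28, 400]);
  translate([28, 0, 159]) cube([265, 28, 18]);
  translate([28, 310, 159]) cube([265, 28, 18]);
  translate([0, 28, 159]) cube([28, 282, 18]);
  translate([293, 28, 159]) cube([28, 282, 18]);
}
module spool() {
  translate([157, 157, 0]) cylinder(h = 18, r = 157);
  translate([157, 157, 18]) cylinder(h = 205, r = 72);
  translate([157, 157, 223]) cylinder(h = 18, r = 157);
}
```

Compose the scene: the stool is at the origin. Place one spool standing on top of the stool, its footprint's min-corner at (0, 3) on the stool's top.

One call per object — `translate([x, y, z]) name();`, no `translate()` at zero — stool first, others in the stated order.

stool();
translate([0, 3, 433]) spool();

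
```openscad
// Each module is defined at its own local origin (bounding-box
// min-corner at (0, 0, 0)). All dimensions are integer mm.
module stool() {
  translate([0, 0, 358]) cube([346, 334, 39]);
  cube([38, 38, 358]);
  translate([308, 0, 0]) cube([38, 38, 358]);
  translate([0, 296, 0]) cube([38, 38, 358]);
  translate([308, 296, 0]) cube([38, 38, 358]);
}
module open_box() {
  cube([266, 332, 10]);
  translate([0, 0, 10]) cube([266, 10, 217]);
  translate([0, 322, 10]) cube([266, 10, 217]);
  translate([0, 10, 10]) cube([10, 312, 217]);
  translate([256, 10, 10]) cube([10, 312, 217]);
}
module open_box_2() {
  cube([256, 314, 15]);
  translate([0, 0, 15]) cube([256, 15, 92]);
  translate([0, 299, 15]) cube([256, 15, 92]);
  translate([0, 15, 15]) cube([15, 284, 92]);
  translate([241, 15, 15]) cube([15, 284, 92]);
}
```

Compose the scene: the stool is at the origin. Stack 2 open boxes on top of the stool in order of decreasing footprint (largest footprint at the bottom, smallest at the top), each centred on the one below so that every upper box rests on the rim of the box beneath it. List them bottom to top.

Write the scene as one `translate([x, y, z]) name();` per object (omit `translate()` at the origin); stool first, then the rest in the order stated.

stool();
translate([40, 1, 397]) open_box();
translate([45, 10, 624]) open_box_2();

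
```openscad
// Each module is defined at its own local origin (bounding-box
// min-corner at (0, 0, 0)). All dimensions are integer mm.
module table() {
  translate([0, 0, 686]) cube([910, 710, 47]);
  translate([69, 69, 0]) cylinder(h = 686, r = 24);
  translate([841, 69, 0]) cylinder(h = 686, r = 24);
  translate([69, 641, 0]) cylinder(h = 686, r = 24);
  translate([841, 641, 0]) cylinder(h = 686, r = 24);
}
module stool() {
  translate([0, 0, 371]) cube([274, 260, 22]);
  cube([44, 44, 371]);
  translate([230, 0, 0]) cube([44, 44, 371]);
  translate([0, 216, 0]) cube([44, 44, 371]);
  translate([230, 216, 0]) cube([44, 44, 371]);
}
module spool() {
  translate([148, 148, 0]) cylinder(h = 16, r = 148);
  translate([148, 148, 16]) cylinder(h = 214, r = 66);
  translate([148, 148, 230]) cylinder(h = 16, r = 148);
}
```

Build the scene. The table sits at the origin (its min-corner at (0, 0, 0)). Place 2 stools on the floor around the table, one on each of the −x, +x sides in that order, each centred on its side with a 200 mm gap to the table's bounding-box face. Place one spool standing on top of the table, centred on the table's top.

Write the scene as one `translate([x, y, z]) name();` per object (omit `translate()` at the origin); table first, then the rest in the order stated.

table();
translate([-474, 225, 0]) stool();
translate([1110, 225, 0]) stool();
translate([307, 207, 733]) spool();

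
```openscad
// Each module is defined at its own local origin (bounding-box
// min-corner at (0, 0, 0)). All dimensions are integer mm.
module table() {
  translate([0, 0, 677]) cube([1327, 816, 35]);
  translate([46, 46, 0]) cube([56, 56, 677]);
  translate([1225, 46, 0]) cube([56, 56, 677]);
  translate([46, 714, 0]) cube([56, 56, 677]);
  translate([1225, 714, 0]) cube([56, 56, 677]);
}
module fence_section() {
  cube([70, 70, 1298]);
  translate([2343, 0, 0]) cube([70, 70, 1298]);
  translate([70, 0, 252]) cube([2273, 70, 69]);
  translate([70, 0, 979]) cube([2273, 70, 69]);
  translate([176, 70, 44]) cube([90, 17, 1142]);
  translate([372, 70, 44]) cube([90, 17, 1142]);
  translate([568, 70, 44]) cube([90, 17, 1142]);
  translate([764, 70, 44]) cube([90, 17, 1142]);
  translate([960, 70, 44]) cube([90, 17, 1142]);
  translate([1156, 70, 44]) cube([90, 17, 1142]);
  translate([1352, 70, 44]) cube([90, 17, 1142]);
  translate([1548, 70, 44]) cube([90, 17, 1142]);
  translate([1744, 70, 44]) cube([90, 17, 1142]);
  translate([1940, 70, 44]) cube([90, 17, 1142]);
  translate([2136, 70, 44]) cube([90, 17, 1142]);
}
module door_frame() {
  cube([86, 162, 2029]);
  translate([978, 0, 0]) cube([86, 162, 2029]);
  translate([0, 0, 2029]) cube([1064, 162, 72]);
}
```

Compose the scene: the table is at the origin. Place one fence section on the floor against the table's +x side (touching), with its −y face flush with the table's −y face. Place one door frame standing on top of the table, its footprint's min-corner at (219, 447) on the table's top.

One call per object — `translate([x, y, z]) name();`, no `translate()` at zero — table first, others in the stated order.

table();
translate([1327, 0, 0]) fence_section();
translate([219, 447, 712]) door_frame();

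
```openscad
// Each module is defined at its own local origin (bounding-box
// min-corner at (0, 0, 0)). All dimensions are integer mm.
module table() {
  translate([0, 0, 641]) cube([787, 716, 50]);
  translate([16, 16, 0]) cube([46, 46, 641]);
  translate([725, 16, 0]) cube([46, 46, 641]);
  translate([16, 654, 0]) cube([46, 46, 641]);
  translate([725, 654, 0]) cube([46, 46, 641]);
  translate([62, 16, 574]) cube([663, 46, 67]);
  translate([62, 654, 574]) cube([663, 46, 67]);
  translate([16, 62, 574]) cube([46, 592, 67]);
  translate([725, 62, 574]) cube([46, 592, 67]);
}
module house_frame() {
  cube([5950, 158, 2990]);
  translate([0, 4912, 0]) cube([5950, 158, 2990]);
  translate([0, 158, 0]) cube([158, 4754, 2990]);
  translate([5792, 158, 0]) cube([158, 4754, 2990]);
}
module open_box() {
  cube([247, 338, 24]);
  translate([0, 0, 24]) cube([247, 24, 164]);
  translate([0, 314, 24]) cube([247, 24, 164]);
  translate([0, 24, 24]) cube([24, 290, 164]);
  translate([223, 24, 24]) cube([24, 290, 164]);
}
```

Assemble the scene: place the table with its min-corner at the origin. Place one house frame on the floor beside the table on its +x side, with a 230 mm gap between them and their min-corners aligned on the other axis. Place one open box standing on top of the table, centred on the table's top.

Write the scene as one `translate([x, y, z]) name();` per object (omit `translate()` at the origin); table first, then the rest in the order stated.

table();
translate([1017, 0, 0]) house_frame();
translate([270, 189, 691]) open_box();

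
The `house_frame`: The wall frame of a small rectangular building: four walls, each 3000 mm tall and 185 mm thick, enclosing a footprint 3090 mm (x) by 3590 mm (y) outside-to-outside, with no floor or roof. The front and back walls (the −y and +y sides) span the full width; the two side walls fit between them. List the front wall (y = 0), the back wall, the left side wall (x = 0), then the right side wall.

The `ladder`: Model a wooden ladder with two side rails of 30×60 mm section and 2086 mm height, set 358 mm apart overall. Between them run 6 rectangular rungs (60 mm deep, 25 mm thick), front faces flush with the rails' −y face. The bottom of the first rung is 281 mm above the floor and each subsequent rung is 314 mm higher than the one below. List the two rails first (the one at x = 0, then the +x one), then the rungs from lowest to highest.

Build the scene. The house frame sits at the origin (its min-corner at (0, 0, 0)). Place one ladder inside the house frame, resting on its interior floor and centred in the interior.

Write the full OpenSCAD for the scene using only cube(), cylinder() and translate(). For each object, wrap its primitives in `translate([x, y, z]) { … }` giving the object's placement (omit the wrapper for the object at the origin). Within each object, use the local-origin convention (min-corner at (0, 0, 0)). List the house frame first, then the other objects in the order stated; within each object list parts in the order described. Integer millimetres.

cube([3090, 185, 3000]);
translate([0, 3405, 0]) cube([3090, 185, 3000]);
translate([0, 185, 0]) cube([185, 3220, 3000]);
translate([2905, 185, 0]) cube([185, 3220, 3000]);
translate([1366, 1765, 0]) {
  cube([30, 60, 2086]);
  translate([328, 0, 0]) cube([30, 60, 2086]);
  translate([30, 0, 281]) cube([298, 60, 25]);
  translate([30, 0, 595]) cube([298, 60, 25]);
  translate([30, 0, 909]) cube([298, 60, 25]);
  translate([30, 0, 1223]) cube([298, 60, 25]);
  translate([30, 0, 1537]) cube([298, 60, 25]);
  translate([30, 0, 1851]) cube([298, 60, 25]);
}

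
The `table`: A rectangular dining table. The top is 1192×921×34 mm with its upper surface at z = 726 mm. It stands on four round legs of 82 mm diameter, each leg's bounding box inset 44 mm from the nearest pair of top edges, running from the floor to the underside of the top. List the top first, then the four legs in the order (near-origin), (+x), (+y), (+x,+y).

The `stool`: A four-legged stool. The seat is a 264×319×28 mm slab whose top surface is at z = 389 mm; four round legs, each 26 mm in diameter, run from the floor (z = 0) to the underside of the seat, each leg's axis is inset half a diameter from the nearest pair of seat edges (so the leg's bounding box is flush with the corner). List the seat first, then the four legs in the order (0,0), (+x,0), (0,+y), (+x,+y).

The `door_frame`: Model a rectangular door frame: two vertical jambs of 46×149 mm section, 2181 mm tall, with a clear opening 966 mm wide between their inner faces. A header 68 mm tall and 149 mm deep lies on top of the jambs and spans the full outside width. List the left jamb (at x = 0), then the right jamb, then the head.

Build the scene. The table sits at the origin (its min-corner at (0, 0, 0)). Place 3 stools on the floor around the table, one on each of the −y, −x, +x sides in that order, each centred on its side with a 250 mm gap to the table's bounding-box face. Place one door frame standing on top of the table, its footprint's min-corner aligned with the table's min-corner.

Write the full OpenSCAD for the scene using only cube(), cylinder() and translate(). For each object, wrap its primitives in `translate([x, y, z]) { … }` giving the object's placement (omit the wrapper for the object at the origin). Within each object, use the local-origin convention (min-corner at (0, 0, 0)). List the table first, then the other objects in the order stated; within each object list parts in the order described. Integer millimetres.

translate([0, 0, 692]) cube([1192, 921, 34]);
translate([85, 85, 0]) cylinder(h = 692, r = 41);
translate([1107, 85, 0]) cylinder(h = 692, r = 41);
translate([85, 836, 0]) cylinder(h = 692, r = 41);
translate([1107, 836, 0]) cylinder(h = 692, r = 41);
translate([464, -569, 0]) {
  translate([0, 0, 361]) cube([264, 319, 28]);
  translate([13, 13, 0]) cylinder(h = 361, r = 13);
  translate([251, 13, 0]) cylinder(h = 361, r = 13);
  translate([13, 306, 0]) cylinder(h = 361, r = 13);
  translate([251, 306, 0]) cylinder(h = 361, r = 13);
}
translate([-514, 301, 0]) {
  translate([0, 0, 361]) cube([264, 319, 28]);
  translate([13, 13, 0]) cylinder(h = 361, r = 13);
  translate([251, 13, 0]) cylinder(h = 361, r = 13);
  translate([13, 306, 0]) cylinder(h = 361, r = 13);
  translate([251, 306, 0]) cylinder(h = 361, r = 13);
}
translate([1442, 301, 0]) {
  translate([0, 0, 361]) cube([264, 319, 28]);
  translate([13, 13, 0]) cylinder(h = 361, r = 13);
  translate([251, 13, 0]) cylinder(h = 361, r = 13);
  translate([13, 306, 0]) cylinder(h = 361, r = 13);
  translate([251, 306, 0]) cylinder(h = 361, r = 13);
}
translate([0, 0, 726]) {
  cube([46, 149, 2181]);
  translate([1012, 0, 0]) cube([46, 149, 2181]);
  translate([0, 0, 2181]) cube([1058, 149, 68]);
}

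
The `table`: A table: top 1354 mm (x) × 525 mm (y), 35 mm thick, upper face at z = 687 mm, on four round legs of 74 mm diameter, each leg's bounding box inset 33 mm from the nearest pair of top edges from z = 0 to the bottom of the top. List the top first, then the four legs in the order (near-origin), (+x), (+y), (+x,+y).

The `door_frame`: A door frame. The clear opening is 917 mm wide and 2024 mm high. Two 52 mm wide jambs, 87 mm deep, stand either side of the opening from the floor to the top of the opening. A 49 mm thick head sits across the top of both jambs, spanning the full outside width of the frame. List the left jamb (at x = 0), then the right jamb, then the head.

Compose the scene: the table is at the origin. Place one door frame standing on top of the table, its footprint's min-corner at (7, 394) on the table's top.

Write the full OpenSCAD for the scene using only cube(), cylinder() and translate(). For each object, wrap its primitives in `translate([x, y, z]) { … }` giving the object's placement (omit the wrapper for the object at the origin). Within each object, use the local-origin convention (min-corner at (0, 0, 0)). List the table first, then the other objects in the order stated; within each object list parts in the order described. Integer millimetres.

translate([0, 0, 652]) cube([1354, 525, 35]);
translate([70, 70, 0]) cylinder(h = 652, r = 37);
translate([1284, 70, 0]) cylinder(h = 652, r = 37);
translate([70, 455, 0]) cylinder(h = 652, r = 37);
translate([1284, 455, 0]) cylinder(h = 652, r = 37);
translate([7, 394, 687]) {
  cube([52, 87, 2024]);
  translate([969, 0, 0]) cube([52, 87, 2024]);
  translate([0, 0, 2024]) cube([1021, 87, 49]);
}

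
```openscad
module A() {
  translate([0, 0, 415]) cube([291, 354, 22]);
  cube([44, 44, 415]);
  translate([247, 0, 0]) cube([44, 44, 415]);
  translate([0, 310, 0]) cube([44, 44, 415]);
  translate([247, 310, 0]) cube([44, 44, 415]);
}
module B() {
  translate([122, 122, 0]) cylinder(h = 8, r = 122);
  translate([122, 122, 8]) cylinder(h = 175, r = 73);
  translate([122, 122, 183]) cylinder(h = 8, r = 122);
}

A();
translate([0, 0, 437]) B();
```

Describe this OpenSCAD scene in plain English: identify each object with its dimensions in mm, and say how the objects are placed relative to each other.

A is a four-legged stool. The seat is 291×354 mm, 22 mm thick, top at z = 437 mm. It stands on four square legs, each 44×44 mm in cross-section, from z = 0 to the seat underside, each flush with a corner of the seat.

B is a spool: two coaxial disc flanges of radius 122 mm and thickness 8 mm, joined by a core cylinder of radius 73 mm and height 175 mm. The lower flange rests on z = 0 and the three cylinders share a vertical axis.

The spool is on top of the stool.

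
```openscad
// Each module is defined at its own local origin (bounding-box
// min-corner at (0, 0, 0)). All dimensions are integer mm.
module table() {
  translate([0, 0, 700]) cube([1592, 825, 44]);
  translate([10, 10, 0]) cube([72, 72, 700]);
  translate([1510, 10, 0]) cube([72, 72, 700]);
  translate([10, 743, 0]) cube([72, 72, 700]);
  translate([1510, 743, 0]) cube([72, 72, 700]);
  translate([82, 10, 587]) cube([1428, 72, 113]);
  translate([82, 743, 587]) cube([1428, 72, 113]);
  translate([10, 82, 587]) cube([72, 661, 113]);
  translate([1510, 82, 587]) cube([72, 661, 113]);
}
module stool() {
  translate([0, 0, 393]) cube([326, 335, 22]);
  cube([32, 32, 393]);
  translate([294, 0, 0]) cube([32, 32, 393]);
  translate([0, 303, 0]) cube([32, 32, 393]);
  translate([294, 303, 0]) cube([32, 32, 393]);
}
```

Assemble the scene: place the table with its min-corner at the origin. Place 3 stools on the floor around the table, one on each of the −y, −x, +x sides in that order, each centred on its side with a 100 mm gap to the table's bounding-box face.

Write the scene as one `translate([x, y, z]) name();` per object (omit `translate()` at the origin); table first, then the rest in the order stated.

table();
translate([633, -435, 0]) stool();
translate([-426, 245, 0]) stool();
translate([1692, 245, 0]) stool();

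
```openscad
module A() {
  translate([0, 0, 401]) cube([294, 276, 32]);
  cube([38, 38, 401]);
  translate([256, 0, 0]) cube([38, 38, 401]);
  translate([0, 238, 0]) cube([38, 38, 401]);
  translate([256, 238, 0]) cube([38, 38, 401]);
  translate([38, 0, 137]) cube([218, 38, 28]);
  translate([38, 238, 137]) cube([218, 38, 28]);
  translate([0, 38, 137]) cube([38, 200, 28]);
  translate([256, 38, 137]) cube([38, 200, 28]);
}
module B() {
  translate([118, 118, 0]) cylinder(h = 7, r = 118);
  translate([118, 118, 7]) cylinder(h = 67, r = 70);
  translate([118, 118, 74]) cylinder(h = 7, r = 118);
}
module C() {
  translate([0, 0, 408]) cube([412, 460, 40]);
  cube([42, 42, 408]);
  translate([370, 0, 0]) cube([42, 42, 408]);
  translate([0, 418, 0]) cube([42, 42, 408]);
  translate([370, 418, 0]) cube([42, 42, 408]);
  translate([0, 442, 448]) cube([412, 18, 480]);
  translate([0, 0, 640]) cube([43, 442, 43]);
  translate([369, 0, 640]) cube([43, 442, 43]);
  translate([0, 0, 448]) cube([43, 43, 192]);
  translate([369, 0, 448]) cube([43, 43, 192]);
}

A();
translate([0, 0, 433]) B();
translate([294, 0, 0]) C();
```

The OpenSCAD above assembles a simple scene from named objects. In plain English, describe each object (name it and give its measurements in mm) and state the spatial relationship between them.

A is a simple wooden stool: a rectangular seat 294 mm (x) by 276 mm (y), 32 mm thick, top face at z = 433 mm, on four square legs, each 38×38 mm in cross-section. The legs rest on z = 0, each flush with a corner of the seat. Four stretchers, 38 mm wide and 28 mm tall, connect adjacent legs with their undersides at z = 137 mm, each running between the inner faces of the legs it joins and aligned with the legs' outer faces on the other axis.

B is a spool: two coaxial disc flanges of radius 118 mm and thickness 7 mm, joined by a core cylinder of radius 70 mm and height 67 mm. The lower flange rests on z = 0 and the three cylinders share a vertical axis.

C is a chair. The seat is a 412×460×40 mm slab with its top at z = 448 mm, on four 42×42 mm corner legs (flush with the seat edges, standing on z = 0). A flat backrest 18 mm thick, 480 mm tall, spans the full seat width and rises from the seat top along its +y edge, rear face flush with the rear of the seat. Two armrests of 43×43 mm section run along each side from the seat's front edge to the front of the backrest, top faces 235 mm above the seat top and outer faces flush with the seat's x-edges; a 43×43 mm post under the front of each armrest stands on the seat at the front corner.

The spool is on top of the stool. The chair is against the stool's +x side, with their −y faces flush.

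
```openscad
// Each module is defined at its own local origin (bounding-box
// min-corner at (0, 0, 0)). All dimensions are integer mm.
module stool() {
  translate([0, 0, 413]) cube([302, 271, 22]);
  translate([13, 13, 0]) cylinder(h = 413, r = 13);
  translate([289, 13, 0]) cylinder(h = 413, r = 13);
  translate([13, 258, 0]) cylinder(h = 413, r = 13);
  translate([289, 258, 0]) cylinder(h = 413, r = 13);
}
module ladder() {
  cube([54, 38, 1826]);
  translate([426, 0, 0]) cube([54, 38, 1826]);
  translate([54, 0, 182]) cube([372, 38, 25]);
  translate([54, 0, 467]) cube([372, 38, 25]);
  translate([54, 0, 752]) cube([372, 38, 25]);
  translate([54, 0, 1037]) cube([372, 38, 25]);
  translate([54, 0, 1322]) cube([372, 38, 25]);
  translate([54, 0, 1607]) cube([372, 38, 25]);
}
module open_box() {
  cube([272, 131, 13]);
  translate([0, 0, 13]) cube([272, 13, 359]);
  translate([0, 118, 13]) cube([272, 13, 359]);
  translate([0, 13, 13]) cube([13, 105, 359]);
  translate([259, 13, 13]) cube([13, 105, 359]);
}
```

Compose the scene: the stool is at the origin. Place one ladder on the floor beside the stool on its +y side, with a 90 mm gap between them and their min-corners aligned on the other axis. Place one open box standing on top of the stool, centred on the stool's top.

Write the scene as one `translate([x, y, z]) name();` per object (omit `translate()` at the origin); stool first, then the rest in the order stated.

stool();
translate([0, 361, 0]) ladder();
translate([15, 70, 435]) open_box();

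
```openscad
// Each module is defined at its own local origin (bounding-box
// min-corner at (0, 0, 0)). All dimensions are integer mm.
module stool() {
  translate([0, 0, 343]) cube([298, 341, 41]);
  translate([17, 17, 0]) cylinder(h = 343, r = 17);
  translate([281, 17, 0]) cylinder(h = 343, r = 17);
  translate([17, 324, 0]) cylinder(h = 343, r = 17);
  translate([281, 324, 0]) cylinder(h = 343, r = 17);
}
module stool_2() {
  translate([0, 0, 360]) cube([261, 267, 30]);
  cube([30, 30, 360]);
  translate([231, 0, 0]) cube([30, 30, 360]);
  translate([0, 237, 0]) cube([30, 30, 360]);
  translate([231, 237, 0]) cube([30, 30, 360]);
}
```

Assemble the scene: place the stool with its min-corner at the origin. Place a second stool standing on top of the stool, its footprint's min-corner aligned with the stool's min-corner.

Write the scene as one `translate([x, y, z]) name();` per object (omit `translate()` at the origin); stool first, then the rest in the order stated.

stool();
translate([0, 0, 384]) stool_2();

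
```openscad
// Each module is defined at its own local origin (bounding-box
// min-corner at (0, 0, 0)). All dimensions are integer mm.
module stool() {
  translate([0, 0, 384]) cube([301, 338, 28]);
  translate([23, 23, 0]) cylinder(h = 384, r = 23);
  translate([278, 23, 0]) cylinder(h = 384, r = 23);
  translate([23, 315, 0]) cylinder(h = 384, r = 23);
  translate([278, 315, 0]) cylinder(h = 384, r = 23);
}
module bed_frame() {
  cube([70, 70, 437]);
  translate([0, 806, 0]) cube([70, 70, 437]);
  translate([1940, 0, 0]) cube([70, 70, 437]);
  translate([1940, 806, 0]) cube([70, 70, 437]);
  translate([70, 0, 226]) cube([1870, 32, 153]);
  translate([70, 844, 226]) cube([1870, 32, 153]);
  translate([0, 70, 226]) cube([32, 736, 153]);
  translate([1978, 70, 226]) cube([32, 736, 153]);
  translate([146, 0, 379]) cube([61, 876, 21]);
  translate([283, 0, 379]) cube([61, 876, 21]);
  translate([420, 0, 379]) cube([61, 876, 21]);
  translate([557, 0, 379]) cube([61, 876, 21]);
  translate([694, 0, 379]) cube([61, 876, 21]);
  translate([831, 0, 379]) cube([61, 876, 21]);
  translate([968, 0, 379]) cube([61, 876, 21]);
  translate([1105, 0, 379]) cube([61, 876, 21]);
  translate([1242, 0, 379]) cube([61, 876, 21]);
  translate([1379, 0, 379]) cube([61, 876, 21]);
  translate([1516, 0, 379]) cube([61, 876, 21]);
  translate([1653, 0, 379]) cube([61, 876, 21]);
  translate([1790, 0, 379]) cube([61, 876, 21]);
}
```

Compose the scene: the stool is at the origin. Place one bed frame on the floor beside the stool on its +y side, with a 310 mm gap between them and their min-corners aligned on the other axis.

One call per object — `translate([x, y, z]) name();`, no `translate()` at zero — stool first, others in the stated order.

stool();
translate([0, 648, 0]) bed_frame();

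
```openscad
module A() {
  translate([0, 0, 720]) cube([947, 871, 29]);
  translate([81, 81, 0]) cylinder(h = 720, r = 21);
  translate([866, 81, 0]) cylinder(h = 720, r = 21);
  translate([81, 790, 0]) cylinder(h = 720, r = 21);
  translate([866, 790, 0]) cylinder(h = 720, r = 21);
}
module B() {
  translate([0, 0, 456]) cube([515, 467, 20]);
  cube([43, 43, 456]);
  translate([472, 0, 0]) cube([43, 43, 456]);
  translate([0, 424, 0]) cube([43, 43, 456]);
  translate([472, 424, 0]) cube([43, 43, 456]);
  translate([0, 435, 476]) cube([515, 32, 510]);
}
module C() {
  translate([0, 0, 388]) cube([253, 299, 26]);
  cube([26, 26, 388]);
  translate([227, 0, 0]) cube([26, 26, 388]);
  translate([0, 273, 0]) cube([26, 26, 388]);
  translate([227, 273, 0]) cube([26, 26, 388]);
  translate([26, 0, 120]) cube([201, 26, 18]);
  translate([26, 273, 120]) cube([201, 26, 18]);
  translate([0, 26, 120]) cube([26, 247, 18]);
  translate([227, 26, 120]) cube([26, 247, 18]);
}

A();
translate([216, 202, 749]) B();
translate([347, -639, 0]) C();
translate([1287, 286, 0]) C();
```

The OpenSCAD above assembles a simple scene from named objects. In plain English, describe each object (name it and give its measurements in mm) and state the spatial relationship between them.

A is a rectangular dining table. The top is 947×871×29 mm with its upper surface at z = 749 mm. It stands on four round legs of 42 mm diameter, each leg's bounding box inset 60 mm from the nearest pair of top edges, running from the floor to the underside of the top.

B is a chair. The seat is a 515×467×20 mm slab with its top at z = 476 mm, on four 43×43 mm corner legs (flush with the seat edges, standing on z = 0). A flat backrest 32 mm thick, 510 mm tall, spans the full seat width and rises from the seat top along its +y edge, rear face flush with the rear of the seat.

C is a four-legged stool. The seat is a 253×299×26 mm slab whose top surface is at z = 414 mm; four square legs, each 26×26 mm in cross-section, run from the floor (z = 0) to the underside of the seat, each flush with a corner of the seat. Four stretchers, 26 mm wide and 18 mm tall, connect adjacent legs with their undersides at z = 120 mm, each running between the inner faces of the legs it joins and aligned with the legs' outer faces on the other axis.

The chair is on top of the table, centred. Two stools sit around the table at the −y, +x sides.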